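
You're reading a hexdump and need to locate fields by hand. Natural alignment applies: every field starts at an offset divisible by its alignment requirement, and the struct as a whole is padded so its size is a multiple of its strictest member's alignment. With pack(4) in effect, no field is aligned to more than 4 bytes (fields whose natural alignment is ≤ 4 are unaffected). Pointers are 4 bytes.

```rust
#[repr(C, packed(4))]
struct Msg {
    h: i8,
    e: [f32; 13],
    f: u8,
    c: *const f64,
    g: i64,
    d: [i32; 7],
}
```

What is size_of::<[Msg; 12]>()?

h at 0 (size 1, align 1) → ends 1
pad 3 to align 4 for e
e at 4 (size 52, align 4) → ends 56
f at 56 (size 1, align 1) → ends 57
pad 3 to align 4 for c
c at 60 (size 4, align 4) → ends 64
g at 64 (size 8, align 4) → ends 72
d at 72 (size 28, align 4) → ends 100
total 100 bytes, alignment 4
array of 12: 12 × 100 = 1200

1200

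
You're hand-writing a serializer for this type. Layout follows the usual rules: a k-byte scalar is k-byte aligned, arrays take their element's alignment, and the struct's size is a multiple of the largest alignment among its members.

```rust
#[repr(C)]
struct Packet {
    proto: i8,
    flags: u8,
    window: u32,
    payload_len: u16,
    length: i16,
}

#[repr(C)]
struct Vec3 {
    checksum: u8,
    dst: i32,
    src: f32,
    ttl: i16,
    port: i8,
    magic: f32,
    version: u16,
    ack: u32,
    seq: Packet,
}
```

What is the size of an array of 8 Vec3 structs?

320

Packet: 0..1  proto  (1B, 1-aligned); 1..2  flags  (1B, 1-aligned); 2..4  -- padding (2B); 4..8  window  (4B, 4-aligned); 8..10  payload_len  (2B, 2-aligned); 10..12  length  (2B, 2-aligned); sizeof = 12, alignof = 4
0..1  checksum  (1B, 1-aligned)
1..4  -- padding (3B)
4..8  dst  (4B, 4-aligned)
8..12  src  (4B, 4-aligned)
12..14  ttl  (2B, 2-aligned)
14..15  port  (1B, 1-aligned)
15..16  -- padding (1B)
16..20  magic  (4B, 4-aligned)
20..22  version  (2B, 2-aligned)
22..24  -- padding (2B)
24..28  ack  (4B, 4-aligned)
28..40  seq  (12B, 4-aligned)
sizeof = 40, alignof = 4
array of 8: 8 × 40 = 320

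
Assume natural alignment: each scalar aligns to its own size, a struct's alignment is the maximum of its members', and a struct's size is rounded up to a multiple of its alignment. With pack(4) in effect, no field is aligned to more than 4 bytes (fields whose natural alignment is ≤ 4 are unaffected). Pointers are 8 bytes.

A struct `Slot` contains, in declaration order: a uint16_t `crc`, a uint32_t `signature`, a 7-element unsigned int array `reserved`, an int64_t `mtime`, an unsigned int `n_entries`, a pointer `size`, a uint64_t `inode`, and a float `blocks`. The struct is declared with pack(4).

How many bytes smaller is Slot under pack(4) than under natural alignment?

12

natural layout:
  crc at 0 (size 2, align 2) → ends 2
  pad 2 to align 4 for signature
  signature at 4 (size 4, align 4) → ends 8
  reserved at 8 (size 28, align 4) → ends 36
  pad 4 to align 8 for mtime
  mtime at 40 (size 8, align 8) → ends 48
  n_entries at 48 (size 4, align 4) → ends 52
  pad 4 to align 8 for size
  size at 56 (size 8, align 8) → ends 64
  inode at 64 (size 8, align 8) → ends 72
  blocks at 72 (size 4, align 4) → ends 76
  tail pad 4 to reach multiple of 8
  total 80 bytes, alignment 8
packed(4) layout:
  crc at 0 (size 2, align 2) → ends 2
  pad 2 to align 4 for signature
  signature at 4 (size 4, align 4) → ends 8
  reserved at 8 (size 28, align 4) → ends 36
  mtime at 36 (size 8, align 4) → ends 44
  n_entries at 44 (size 4, align 4) → ends 48
  size at 48 (size 8, align 4) → ends 56
  inode at 56 (size 8, align 4) → ends 64
  blocks at 64 (size 4, align 4) → ends 68
  total 68 bytes, alignment 4
80 − 68 = 12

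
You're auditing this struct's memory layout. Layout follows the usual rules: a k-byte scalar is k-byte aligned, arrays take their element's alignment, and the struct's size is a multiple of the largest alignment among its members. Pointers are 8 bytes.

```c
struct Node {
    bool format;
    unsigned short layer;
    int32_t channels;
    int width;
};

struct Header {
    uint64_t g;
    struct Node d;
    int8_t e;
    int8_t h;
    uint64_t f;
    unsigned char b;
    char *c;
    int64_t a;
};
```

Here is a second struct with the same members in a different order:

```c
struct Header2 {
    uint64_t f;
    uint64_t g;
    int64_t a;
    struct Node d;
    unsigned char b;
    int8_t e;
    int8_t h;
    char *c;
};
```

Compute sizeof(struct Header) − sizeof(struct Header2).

Node: format at 0 (size 1, align 1) → ends 1; pad 1 to align 2 for layer; layer at 2 (size 2, align 2) → ends 4; channels at 4 (size 4, align 4) → ends 8; width at 8 (size 4, align 4) → ends 12; total 12 bytes, alignment 4
g at 0 (size 8, align 8) → ends 8
d at 8 (size 12, align 4) → ends 20
e at 20 (size 1, align 1) → ends 21
h at 21 (size 1, align 1) → ends 22
pad 2 to align 8 for f
f at 24 (size 8, align 8) → ends 32
b at 32 (size 1, align 1) → ends 33
pad 7 to align 8 for c
c at 40 (size 8, align 8) → ends 48
a at 48 (size 8, align 8) → ends 56
total 56 bytes, alignment 8
— Header2 —
f at 0 (size 8, align 8) → ends 8
g at 8 (size 8, align 8) → ends 16
a at 16 (size 8, align 8) → ends 24
d at 24 (size 12, align 4) → ends 36
b at 36 (size 1, align 1) → ends 37
e at 37 (size 1, align 1) → ends 38
h at 38 (size 1, align 1) → ends 39
pad 1 to align 8 for c
c at 40 (size 8, align 8) → ends 48
total 48 bytes, alignment 8
56 − 48 = 8

8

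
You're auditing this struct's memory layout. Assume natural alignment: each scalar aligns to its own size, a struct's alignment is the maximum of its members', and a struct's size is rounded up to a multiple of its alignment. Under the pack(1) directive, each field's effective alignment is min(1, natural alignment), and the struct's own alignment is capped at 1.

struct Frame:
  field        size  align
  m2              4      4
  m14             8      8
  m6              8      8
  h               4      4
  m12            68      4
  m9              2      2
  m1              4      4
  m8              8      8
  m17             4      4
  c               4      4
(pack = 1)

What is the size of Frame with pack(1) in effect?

@0: m2 [4B, align 1] → 4
@4: m14 [8B, align 1] → 12
@12: m6 [8B, align 1] → 20
@20: h [4B, align 1] → 24
@24: m12 [68B, align 1] → 92
@92: m9 [2B, align 1] → 94
@94: m1 [4B, align 1] → 98
@98: m8 [8B, align 1] → 106
@106: m17 [4B, align 1] → 110
@110: c [4B, align 1] → 114
size 114, align 1

114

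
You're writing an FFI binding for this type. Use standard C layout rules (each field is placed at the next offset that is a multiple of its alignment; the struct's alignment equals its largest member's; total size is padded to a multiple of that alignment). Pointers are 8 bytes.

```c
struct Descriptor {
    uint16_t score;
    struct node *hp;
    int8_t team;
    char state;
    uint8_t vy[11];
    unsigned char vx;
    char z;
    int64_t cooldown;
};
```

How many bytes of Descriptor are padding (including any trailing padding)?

score at 0 (size 2, align 2) → ends 2
pad 6 to align 8 for hp
hp at 8 (size 8, align 8) → ends 16
team at 16 (size 1, align 1) → ends 17
state at 17 (size 1, align 1) → ends 18
vy at 18 (size 11, align 1) → ends 29
vx at 29 (size 1, align 1) → ends 30
z at 30 (size 1, align 1) → ends 31
pad 1 to align 8 for cooldown
cooldown at 32 (size 8, align 8) → ends 40
total 40 bytes, alignment 8
data bytes 33, size 40 → padding 7

7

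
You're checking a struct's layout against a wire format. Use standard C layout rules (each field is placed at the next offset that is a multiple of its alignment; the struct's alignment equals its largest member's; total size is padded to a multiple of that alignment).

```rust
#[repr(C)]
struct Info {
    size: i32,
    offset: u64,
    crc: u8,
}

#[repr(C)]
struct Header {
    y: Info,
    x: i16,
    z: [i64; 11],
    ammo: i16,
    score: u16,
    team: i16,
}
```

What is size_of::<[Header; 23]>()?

2944

Info: @0: size [4B, align 4] → 4; +4 pad (align 8); @8: offset [8B, align 8] → 16; @16: crc [1B, align 1] → 17; +7 tail pad (align 8); size 24, align 8
@0: y [24B, align 8] → 24
@24: x [2B, align 2] → 26
+6 pad (align 8)
@32: z [88B, align 8] → 120
@120: ammo [2B, align 2] → 122
@122: score [2B, align 2] → 124
@124: team [2B, align 2] → 126
+2 tail pad (align 8)
size 128, align 8
array of 23: 23 × 128 = 2944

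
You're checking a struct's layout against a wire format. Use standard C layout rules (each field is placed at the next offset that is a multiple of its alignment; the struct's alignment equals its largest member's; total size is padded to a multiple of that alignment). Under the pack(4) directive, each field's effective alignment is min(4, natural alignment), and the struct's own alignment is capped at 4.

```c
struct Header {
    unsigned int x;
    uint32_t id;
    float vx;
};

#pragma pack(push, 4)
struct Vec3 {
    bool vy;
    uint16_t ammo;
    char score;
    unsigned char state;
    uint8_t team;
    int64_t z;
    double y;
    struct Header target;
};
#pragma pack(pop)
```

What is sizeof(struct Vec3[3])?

108

Header: 0..4  x  (4B, 4-aligned); 4..8  id  (4B, 4-aligned); 8..12  vx  (4B, 4-aligned); sizeof = 12, alignof = 4
0..1  vy  (1B, 1-aligned)
1..2  -- padding (1B)
2..4  ammo  (2B, 2-aligned)
4..5  score  (1B, 1-aligned)
5..6  state  (1B, 1-aligned)
6..7  team  (1B, 1-aligned)
7..8  -- padding (1B)
8..16  z  (8B, 4-aligned)
16..24  y  (8B, 4-aligned)
24..36  target  (12B, 4-aligned)
sizeof = 36, alignof = 4
array of 3: 3 × 36 = 108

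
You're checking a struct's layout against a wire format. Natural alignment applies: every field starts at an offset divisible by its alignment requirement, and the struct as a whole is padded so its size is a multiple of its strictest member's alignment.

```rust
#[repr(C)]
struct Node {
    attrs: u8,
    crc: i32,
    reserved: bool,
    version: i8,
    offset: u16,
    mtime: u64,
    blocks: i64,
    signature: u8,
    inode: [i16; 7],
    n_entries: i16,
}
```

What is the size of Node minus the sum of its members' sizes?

0..1  attrs  (1B, 1-aligned)
1..4  -- padding (3B)
4..8  crc  (4B, 4-aligned)
8..9  reserved  (1B, 1-aligned)
9..10  version  (1B, 1-aligned)
10..12  offset  (2B, 2-aligned)
12..16  -- padding (4B)
16..24  mtime  (8B, 8-aligned)
24..32  blocks  (8B, 8-aligned)
32..33  signature  (1B, 1-aligned)
33..34  -- padding (1B)
34..48  inode  (14B, 2-aligned)
48..50  n_entries  (2B, 2-aligned)
50..56  -- tail padding (6B)
sizeof = 56, alignof = 8
data bytes 42, size 56 → padding 14

14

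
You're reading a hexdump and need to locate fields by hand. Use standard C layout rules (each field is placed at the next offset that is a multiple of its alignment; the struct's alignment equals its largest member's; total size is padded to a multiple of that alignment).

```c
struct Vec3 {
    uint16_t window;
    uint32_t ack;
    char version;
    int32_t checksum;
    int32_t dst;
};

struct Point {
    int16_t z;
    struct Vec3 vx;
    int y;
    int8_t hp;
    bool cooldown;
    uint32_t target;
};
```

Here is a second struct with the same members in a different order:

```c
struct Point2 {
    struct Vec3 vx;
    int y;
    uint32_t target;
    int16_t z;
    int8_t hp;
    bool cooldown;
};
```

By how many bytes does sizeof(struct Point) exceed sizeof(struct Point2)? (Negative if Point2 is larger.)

4

Vec3: @0: window [2B, align 2] → 2; +2 pad (align 4); @4: ack [4B, align 4] → 8; @8: version [1B, align 1] → 9; +3 pad (align 4); @12: checksum [4B, align 4] → 16; @16: dst [4B, align 4] → 20; size 20, align 4
@0: z [2B, align 2] → 2
+2 pad (align 4)
@4: vx [20B, align 4] → 24
@24: y [4B, align 4] → 28
@28: hp [1B, align 1] → 29
@29: cooldown [1B, align 1] → 30
+2 pad (align 4)
@32: target [4B, align 4] → 36
size 36, align 4
— Point2 —
@0: vx [20B, align 4] → 20
@20: y [4B, align 4] → 24
@24: target [4B, align 4] → 28
@28: z [2B, align 2] → 30
@30: hp [1B, align 1] → 31
@31: cooldown [1B, align 1] → 32
size 32, align 4
36 − 32 = 4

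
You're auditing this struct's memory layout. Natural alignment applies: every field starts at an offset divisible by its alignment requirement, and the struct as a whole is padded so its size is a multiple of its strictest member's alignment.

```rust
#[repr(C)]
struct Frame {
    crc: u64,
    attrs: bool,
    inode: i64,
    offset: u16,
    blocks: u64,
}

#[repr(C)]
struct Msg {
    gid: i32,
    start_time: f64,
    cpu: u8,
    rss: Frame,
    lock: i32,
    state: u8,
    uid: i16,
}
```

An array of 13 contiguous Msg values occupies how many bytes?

Frame: crc at 0 (size 8, align 8) → ends 8; attrs at 8 (size 1, align 1) → ends 9; pad 7 to align 8 for inode; inode at 16 (size 8, align 8) → ends 24; offset at 24 (size 2, align 2) → ends 26; pad 6 to align 8 for blocks; blocks at 32 (size 8, align 8) → ends 40; total 40 bytes, alignment 8
gid at 0 (size 4, align 4) → ends 4
pad 4 to align 8 for start_time
start_time at 8 (size 8, align 8) → ends 16
cpu at 16 (size 1, align 1) → ends 17
pad 7 to align 8 for rss
rss at 24 (size 40, align 8) → ends 64
lock at 64 (size 4, align 4) → ends 68
state at 68 (size 1, align 1) → ends 69
pad 1 to align 2 for uid
uid at 70 (size 2, align 2) → ends 72
total 72 bytes, alignment 8
array of 13: 13 × 72 = 936

936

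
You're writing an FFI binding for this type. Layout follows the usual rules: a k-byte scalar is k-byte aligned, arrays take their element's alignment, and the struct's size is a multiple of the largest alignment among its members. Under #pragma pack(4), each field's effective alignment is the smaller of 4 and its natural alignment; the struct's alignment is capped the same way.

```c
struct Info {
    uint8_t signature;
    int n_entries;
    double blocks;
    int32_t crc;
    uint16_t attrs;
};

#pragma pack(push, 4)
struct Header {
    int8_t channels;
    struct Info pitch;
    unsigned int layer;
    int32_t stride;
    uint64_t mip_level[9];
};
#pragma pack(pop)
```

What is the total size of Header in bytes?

Info: 0..1  signature  (1B, 1-aligned); 1..4  -- padding (3B); 4..8  n_entries  (4B, 4-aligned); 8..16  blocks  (8B, 8-aligned); 16..20  crc  (4B, 4-aligned); 20..22  attrs  (2B, 2-aligned); 22..24  -- tail padding (2B); sizeof = 24, alignof = 8
0..1  channels  (1B, 1-aligned)
1..4  -- padding (3B)
4..28  pitch  (24B, 4-aligned)
28..32  layer  (4B, 4-aligned)
32..36  stride  (4B, 4-aligned)
36..108  mip_level  (72B, 4-aligned)
sizeof = 108, alignof = 4

108 bytes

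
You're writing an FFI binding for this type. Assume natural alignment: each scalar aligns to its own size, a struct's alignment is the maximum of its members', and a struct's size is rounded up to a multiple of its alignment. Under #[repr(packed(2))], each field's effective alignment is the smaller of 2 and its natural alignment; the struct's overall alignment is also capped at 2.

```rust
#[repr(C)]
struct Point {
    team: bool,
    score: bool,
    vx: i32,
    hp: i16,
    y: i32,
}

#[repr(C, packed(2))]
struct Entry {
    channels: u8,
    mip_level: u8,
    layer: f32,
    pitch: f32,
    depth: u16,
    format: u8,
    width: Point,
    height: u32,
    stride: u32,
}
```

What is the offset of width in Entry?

14

Point: team at 0 (size 1, align 1) → ends 1; score at 1 (size 1, align 1) → ends 2; pad 2 to align 4 for vx; vx at 4 (size 4, align 4) → ends 8; hp at 8 (size 2, align 2) → ends 10; pad 2 to align 4 for y; y at 12 (size 4, align 4) → ends 16; total 16 bytes, alignment 4
channels at 0 (size 1, align 1) → ends 1
mip_level at 1 (size 1, align 1) → ends 2
layer at 2 (size 4, align 2) → ends 6
pitch at 6 (size 4, align 2) → ends 10
depth at 10 (size 2, align 2) → ends 12
format at 12 (size 1, align 1) → ends 13
pad 1 to align 2 for width
width at 14 (size 16, align 2) → ends 30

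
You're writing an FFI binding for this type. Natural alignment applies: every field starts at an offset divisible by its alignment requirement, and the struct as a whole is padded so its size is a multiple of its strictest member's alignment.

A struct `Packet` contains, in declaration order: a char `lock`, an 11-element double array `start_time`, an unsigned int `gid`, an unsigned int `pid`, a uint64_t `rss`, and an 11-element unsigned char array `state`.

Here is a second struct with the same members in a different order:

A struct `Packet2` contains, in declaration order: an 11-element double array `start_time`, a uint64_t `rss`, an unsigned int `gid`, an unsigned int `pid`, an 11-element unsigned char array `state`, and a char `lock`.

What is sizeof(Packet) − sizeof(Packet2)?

0..1  lock  (1B, 1-aligned)
1..8  -- padding (7B)
8..96  start_time  (88B, 8-aligned)
96..100  gid  (4B, 4-aligned)
100..104  pid  (4B, 4-aligned)
104..112  rss  (8B, 8-aligned)
112..123  state  (11B, 1-aligned)
123..128  -- tail padding (5B)
sizeof = 128, alignof = 8
— Packet2 —
0..88  start_time  (88B, 8-aligned)
88..96  rss  (8B, 8-aligned)
96..100  gid  (4B, 4-aligned)
100..104  pid  (4B, 4-aligned)
104..115  state  (11B, 1-aligned)
115..116  lock  (1B, 1-aligned)
116..120  -- tail padding (4B)
sizeof = 120, alignof = 8
128 − 120 = 8

8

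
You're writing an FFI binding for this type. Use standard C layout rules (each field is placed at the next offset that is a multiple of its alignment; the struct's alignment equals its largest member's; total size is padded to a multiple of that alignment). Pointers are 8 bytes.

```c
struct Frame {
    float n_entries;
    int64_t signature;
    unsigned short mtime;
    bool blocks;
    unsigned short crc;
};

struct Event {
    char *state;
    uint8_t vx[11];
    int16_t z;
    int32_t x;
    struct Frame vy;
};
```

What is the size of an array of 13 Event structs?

Frame: n_entries at 0 (size 4, align 4) → ends 4; pad 4 to align 8 for signature; signature at 8 (size 8, align 8) → ends 16; mtime at 16 (size 2, align 2) → ends 18; blocks at 18 (size 1, align 1) → ends 19; pad 1 to align 2 for crc; crc at 20 (size 2, align 2) → ends 22; tail pad 2 to reach multiple of 8; total 24 bytes, alignment 8
state at 0 (size 8, align 8) → ends 8
vx at 8 (size 11, align 1) → ends 19
pad 1 to align 2 for z
z at 20 (size 2, align 2) → ends 22
pad 2 to align 4 for x
x at 24 (size 4, align 4) → ends 28
pad 4 to align 8 for vy
vy at 32 (size 24, align 8) → ends 56
total 56 bytes, alignment 8
array of 13: 13 × 56 = 728

728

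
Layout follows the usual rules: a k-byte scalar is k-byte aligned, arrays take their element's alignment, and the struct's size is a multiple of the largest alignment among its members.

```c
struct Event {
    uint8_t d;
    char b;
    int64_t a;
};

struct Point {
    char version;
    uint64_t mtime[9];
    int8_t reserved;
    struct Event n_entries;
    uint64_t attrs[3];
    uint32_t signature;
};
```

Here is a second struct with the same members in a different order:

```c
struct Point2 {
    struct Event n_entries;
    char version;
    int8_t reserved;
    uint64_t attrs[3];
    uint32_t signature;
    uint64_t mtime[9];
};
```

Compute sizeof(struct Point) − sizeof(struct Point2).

Event: d at 0 (size 1, align 1) → ends 1; b at 1 (size 1, align 1) → ends 2; pad 6 to align 8 for a; a at 8 (size 8, align 8) → ends 16; total 16 bytes, alignment 8
version at 0 (size 1, align 1) → ends 1
pad 7 to align 8 for mtime
mtime at 8 (size 72, align 8) → ends 80
reserved at 80 (size 1, align 1) → ends 81
pad 7 to align 8 for n_entries
n_entries at 88 (size 16, align 8) → ends 104
attrs at 104 (size 24, align 8) → ends 128
signature at 128 (size 4, align 4) → ends 132
tail pad 4 to reach multiple of 8
total 136 bytes, alignment 8
— Point2 —
n_entries at 0 (size 16, align 8) → ends 16
version at 16 (size 1, align 1) → ends 17
reserved at 17 (size 1, align 1) → ends 18
pad 6 to align 8 for attrs
attrs at 24 (size 24, align 8) → ends 48
signature at 48 (size 4, align 4) → ends 52
pad 4 to align 8 for mtime
mtime at 56 (size 72, align 8) → ends 128
total 128 bytes, alignment 8
136 − 128 = 8

8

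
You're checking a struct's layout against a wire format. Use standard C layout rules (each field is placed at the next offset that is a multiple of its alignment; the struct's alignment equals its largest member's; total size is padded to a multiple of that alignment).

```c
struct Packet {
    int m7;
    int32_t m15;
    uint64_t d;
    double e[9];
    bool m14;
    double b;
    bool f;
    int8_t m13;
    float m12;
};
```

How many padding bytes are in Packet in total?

9

0..4  m7  (4B, 4-aligned)
4..8  m15  (4B, 4-aligned)
8..16  d  (8B, 8-aligned)
16..88  e  (72B, 8-aligned)
88..89  m14  (1B, 1-aligned)
89..96  -- padding (7B)
96..104  b  (8B, 8-aligned)
104..105  f  (1B, 1-aligned)
105..106  m13  (1B, 1-aligned)
106..108  -- padding (2B)
108..112  m12  (4B, 4-aligned)
sizeof = 112, alignof = 8
data bytes 103, size 112 → padding 9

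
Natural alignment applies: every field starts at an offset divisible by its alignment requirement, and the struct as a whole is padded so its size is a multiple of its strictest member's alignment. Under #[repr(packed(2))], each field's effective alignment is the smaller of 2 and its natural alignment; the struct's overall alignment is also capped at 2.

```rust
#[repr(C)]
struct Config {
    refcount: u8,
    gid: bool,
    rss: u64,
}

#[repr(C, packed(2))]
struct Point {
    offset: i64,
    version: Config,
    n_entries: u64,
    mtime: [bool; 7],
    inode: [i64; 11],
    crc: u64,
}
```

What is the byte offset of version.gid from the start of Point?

Config: 0..1  refcount  (1B, 1-aligned); 1..2  gid  (1B, 1-aligned); 2..8  -- padding (6B); 8..16  rss  (8B, 8-aligned); sizeof = 16, alignof = 8
0..8  offset  (8B, 2-aligned)
8..24  version  (16B, 2-aligned)
within Config: gid at 1
8 + 1 = 9

9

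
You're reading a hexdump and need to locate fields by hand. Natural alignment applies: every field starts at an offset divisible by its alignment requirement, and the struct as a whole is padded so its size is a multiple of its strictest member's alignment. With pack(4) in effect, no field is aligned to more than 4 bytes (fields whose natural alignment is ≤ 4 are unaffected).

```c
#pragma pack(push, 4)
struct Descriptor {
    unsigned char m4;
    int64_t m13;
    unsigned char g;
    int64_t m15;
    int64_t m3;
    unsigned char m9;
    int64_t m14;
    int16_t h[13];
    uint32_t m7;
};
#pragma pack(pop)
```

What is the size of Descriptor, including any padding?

76 bytes

m4 at 0 (size 1, align 1) → ends 1
pad 3 to align 4 for m13
m13 at 4 (size 8, align 4) → ends 12
g at 12 (size 1, align 1) → ends 13
pad 3 to align 4 for m15
m15 at 16 (size 8, align 4) → ends 24
m3 at 24 (size 8, align 4) → ends 32
m9 at 32 (size 1, align 1) → ends 33
pad 3 to align 4 for m14
m14 at 36 (size 8, align 4) → ends 44
h at 44 (size 26, align 2) → ends 70
pad 2 to align 4 for m7
m7 at 72 (size 4, align 4) → ends 76
total 76 bytes, alignment 4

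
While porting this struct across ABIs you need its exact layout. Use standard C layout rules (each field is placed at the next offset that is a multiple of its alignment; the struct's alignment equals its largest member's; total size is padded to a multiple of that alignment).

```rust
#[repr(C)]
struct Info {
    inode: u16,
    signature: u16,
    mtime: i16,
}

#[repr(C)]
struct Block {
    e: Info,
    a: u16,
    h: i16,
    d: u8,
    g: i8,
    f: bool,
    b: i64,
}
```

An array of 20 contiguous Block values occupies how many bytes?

Info: @0: inode [2B, align 2] → 2; @2: signature [2B, align 2] → 4; @4: mtime [2B, align 2] → 6; size 6, align 2
@0: e [6B, align 2] → 6
@6: a [2B, align 2] → 8
@8: h [2B, align 2] → 10
@10: d [1B, align 1] → 11
@11: g [1B, align 1] → 12
@12: f [1B, align 1] → 13
+3 pad (align 8)
@16: b [8B, align 8] → 24
size 24, align 8
array of 20: 20 × 24 = 480

480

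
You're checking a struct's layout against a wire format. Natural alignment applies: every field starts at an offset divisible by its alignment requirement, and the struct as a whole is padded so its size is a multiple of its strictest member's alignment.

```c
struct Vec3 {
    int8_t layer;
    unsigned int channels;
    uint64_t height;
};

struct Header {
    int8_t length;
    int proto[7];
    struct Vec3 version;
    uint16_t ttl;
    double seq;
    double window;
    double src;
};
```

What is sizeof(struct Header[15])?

Vec3: 0..1  layer  (1B, 1-aligned); 1..4  -- padding (3B); 4..8  channels  (4B, 4-aligned); 8..16  height  (8B, 8-aligned); sizeof = 16, alignof = 8
0..1  length  (1B, 1-aligned)
1..4  -- padding (3B)
4..32  proto  (28B, 4-aligned)
32..48  version  (16B, 8-aligned)
48..50  ttl  (2B, 2-aligned)
50..56  -- padding (6B)
56..64  seq  (8B, 8-aligned)
64..72  window  (8B, 8-aligned)
72..80  src  (8B, 8-aligned)
sizeof = 80, alignof = 8
array of 15: 15 × 80 = 1200

1200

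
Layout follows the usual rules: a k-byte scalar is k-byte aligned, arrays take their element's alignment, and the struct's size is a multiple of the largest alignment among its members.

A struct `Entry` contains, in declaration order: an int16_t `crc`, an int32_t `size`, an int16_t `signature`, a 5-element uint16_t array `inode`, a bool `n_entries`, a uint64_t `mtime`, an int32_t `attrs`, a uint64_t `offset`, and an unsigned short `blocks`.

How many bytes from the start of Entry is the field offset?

0..2  crc  (2B, 2-aligned)
2..4  -- padding (2B)
4..8  size  (4B, 4-aligned)
8..10  signature  (2B, 2-aligned)
10..20  inode  (10B, 2-aligned)
20..21  n_entries  (1B, 1-aligned)
21..24  -- padding (3B)
24..32  mtime  (8B, 8-aligned)
32..36  attrs  (4B, 4-aligned)
36..40  -- padding (4B)
40..48  offset  (8B, 8-aligned)

40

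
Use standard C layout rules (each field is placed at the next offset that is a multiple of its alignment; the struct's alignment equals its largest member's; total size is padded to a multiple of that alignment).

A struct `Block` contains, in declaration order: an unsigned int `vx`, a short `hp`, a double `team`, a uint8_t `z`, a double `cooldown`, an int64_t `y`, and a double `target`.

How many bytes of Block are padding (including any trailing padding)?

vx at 0 (size 4, align 4) → ends 4
hp at 4 (size 2, align 2) → ends 6
pad 2 to align 8 for team
team at 8 (size 8, align 8) → ends 16
z at 16 (size 1, align 1) → ends 17
pad 7 to align 8 for cooldown
cooldown at 24 (size 8, align 8) → ends 32
y at 32 (size 8, align 8) → ends 40
target at 40 (size 8, align 8) → ends 48
total 48 bytes, alignment 8
data bytes 39, size 48 → padding 9

9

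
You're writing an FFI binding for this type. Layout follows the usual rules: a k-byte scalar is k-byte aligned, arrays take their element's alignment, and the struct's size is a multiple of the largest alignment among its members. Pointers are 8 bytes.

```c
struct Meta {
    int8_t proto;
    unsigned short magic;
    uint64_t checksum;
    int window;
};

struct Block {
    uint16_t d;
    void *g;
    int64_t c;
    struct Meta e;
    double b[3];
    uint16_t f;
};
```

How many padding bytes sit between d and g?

6

Meta: 0..1  proto  (1B, 1-aligned); 1..2  -- padding (1B); 2..4  magic  (2B, 2-aligned); 4..8  -- padding (4B); 8..16  checksum  (8B, 8-aligned); 16..20  window  (4B, 4-aligned); 20..24  -- tail padding (4B); sizeof = 24, alignof = 8
0..2  d  (2B, 2-aligned)
2..8  -- padding (6B)
8..16  g  (8B, 8-aligned)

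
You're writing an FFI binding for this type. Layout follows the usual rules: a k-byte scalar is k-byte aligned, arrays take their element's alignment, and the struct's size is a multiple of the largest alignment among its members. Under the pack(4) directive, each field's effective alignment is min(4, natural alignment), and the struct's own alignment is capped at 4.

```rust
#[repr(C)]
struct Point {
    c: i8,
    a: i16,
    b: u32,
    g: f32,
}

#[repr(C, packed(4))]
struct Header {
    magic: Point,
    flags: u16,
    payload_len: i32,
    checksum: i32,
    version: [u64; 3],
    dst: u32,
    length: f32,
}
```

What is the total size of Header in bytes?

Point: @0: c [1B, align 1] → 1; +1 pad (align 2); @2: a [2B, align 2] → 4; @4: b [4B, align 4] → 8; @8: g [4B, align 4] → 12; size 12, align 4
@0: magic [12B, align 4] → 12
@12: flags [2B, align 2] → 14
+2 pad (align 4)
@16: payload_len [4B, align 4] → 20
@20: checksum [4B, align 4] → 24
@24: version [24B, align 4] → 48
@48: dst [4B, align 4] → 52
@52: length [4B, align 4] → 56
size 56, align 4

56 bytes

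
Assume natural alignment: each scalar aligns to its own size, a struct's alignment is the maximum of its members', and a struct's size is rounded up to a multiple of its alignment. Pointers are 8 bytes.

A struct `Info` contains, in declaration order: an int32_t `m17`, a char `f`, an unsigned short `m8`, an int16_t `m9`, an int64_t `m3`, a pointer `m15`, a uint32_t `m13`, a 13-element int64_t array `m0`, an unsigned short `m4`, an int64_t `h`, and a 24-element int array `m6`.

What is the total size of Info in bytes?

256 bytes

@0: m17 [4B, align 4] → 4
@4: f [1B, align 1] → 5
+1 pad (align 2)
@6: m8 [2B, align 2] → 8
@8: m9 [2B, align 2] → 10
+6 pad (align 8)
@16: m3 [8B, align 8] → 24
@24: m15 [8B, align 8] → 32
@32: m13 [4B, align 4] → 36
+4 pad (align 8)
@40: m0 [104B, align 8] → 144
@144: m4 [2B, align 2] → 146
+6 pad (align 8)
@152: h [8B, align 8] → 160
@160: m6 [96B, align 4] → 256
size 256, align 8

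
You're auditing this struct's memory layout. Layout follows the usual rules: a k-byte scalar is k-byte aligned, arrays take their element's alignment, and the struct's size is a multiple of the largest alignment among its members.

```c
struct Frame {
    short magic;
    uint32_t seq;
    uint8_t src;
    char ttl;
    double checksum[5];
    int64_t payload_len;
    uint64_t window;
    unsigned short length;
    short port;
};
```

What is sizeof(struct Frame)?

80 bytes

@0: magic [2B, align 2] → 2
+2 pad (align 4)
@4: seq [4B, align 4] → 8
@8: src [1B, align 1] → 9
@9: ttl [1B, align 1] → 10
+6 pad (align 8)
@16: checksum [40B, align 8] → 56
@56: payload_len [8B, align 8] → 64
@64: window [8B, align 8] → 72
@72: length [2B, align 2] → 74
@74: port [2B, align 2] → 76
+4 tail pad (align 8)
size 80, align 8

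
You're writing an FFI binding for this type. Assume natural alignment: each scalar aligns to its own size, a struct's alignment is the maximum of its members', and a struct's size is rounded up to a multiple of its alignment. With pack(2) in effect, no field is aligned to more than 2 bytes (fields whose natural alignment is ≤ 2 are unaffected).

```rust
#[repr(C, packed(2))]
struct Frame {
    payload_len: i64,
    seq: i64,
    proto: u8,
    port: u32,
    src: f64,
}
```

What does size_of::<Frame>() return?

30

payload_len at 0 (size 8, align 2) → ends 8
seq at 8 (size 8, align 2) → ends 16
proto at 16 (size 1, align 1) → ends 17
pad 1 to align 2 for port
port at 18 (size 4, align 2) → ends 22
src at 22 (size 8, align 2) → ends 30
total 30 bytes, alignment 2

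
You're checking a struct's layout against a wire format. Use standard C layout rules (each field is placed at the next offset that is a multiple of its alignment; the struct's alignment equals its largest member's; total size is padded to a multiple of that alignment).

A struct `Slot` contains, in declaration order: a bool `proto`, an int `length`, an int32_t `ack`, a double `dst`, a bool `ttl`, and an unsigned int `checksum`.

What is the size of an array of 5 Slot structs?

160

@0: proto [1B, align 1] → 1
+3 pad (align 4)
@4: length [4B, align 4] → 8
@8: ack [4B, align 4] → 12
+4 pad (align 8)
@16: dst [8B, align 8] → 24
@24: ttl [1B, align 1] → 25
+3 pad (align 4)
@28: checksum [4B, align 4] → 32
size 32, align 8
array of 5: 5 × 32 = 160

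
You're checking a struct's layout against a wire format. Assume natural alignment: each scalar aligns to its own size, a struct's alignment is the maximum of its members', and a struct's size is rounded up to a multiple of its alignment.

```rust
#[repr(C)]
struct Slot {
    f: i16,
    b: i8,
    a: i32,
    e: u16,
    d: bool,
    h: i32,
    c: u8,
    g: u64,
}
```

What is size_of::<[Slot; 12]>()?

384

0..2  f  (2B, 2-aligned)
2..3  b  (1B, 1-aligned)
3..4  -- padding (1B)
4..8  a  (4B, 4-aligned)
8..10  e  (2B, 2-aligned)
10..11  d  (1B, 1-aligned)
11..12  -- padding (1B)
12..16  h  (4B, 4-aligned)
16..17  c  (1B, 1-aligned)
17..24  -- padding (7B)
24..32  g  (8B, 8-aligned)
sizeof = 32, alignof = 8
array of 12: 12 × 32 = 384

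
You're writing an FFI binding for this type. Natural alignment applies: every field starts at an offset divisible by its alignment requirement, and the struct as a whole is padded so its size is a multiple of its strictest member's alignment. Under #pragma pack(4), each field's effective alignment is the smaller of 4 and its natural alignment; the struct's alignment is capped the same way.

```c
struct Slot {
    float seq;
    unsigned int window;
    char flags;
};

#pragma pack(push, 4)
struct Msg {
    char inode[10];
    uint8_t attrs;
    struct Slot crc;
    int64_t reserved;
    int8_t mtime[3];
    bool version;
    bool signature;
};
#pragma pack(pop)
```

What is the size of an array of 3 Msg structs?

120

Slot: seq at 0 (size 4, align 4) → ends 4; window at 4 (size 4, align 4) → ends 8; flags at 8 (size 1, align 1) → ends 9; tail pad 3 to reach multiple of 4; total 12 bytes, alignment 4
inode at 0 (size 10, align 1) → ends 10
attrs at 10 (size 1, align 1) → ends 11
pad 1 to align 4 for crc
crc at 12 (size 12, align 4) → ends 24
reserved at 24 (size 8, align 4) → ends 32
mtime at 32 (size 3, align 1) → ends 35
version at 35 (size 1, align 1) → ends 36
signature at 36 (size 1, align 1) → ends 37
tail pad 3 to reach multiple of 4
total 40 bytes, alignment 4
array of 3: 3 × 40 = 120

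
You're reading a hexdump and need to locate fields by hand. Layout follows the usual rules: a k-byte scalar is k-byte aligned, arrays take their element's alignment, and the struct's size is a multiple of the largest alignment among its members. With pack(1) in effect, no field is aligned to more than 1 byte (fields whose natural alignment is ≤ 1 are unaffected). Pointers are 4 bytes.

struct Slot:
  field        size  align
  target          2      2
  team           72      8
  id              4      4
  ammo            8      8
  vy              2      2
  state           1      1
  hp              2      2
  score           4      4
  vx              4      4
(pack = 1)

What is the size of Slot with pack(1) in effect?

99

0..2  target  (2B, 1-aligned)
2..74  team  (72B, 1-aligned)
74..78  id  (4B, 1-aligned)
78..86  ammo  (8B, 1-aligned)
86..88  vy  (2B, 1-aligned)
88..89  state  (1B, 1-aligned)
89..91  hp  (2B, 1-aligned)
91..95  score  (4B, 1-aligned)
95..99  vx  (4B, 1-aligned)
sizeof = 99, alignof = 1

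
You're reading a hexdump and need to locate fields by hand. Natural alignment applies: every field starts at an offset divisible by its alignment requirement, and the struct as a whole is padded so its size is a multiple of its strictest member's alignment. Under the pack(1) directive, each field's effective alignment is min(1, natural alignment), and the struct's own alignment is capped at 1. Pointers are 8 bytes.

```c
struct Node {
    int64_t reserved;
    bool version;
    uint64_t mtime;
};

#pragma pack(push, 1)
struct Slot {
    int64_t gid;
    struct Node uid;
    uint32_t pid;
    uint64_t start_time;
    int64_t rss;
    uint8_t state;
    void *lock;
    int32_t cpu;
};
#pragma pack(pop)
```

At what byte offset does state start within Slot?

52

Node: reserved at 0 (size 8, align 8) → ends 8; version at 8 (size 1, align 1) → ends 9; pad 7 to align 8 for mtime; mtime at 16 (size 8, align 8) → ends 24; total 24 bytes, alignment 8
gid at 0 (size 8, align 1) → ends 8
uid at 8 (size 24, align 1) → ends 32
pid at 32 (size 4, align 1) → ends 36
start_time at 36 (size 8, align 1) → ends 44
rss at 44 (size 8, align 1) → ends 52
state at 52 (size 1, align 1) → ends 53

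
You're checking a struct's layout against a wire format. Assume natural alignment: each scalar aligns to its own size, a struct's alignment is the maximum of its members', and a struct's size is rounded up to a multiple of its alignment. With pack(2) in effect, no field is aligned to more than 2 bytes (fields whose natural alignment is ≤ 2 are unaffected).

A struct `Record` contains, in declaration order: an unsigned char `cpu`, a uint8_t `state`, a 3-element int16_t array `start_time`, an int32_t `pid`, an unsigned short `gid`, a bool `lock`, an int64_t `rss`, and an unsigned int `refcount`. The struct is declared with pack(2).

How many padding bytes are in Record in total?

@0: cpu [1B, align 1] → 1
@1: state [1B, align 1] → 2
@2: start_time [6B, align 2] → 8
@8: pid [4B, align 2] → 12
@12: gid [2B, align 2] → 14
@14: lock [1B, align 1] → 15
+1 pad (align 2)
@16: rss [8B, align 2] → 24
@24: refcount [4B, align 2] → 28
size 28, align 2
data bytes 27, size 28 → padding 1

1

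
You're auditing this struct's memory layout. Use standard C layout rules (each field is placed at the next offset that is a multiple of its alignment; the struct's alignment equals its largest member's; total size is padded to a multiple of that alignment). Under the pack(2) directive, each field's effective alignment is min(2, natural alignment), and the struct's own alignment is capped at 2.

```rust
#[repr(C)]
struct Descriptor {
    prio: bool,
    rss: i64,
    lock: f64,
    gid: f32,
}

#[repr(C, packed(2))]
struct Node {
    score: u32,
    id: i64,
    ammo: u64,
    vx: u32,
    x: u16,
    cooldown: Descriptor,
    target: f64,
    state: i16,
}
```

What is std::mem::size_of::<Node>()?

68

Descriptor: 0..1  prio  (1B, 1-aligned); 1..8  -- padding (7B); 8..16  rss  (8B, 8-aligned); 16..24  lock  (8B, 8-aligned); 24..28  gid  (4B, 4-aligned); 28..32  -- tail padding (4B); sizeof = 32, alignof = 8
0..4  score  (4B, 2-aligned)
4..12  id  (8B, 2-aligned)
12..20  ammo  (8B, 2-aligned)
20..24  vx  (4B, 2-aligned)
24..26  x  (2B, 2-aligned)
26..58  cooldown  (32B, 2-aligned)
58..66  target  (8B, 2-aligned)
66..68  state  (2B, 2-aligned)
sizeof = 68, alignof = 2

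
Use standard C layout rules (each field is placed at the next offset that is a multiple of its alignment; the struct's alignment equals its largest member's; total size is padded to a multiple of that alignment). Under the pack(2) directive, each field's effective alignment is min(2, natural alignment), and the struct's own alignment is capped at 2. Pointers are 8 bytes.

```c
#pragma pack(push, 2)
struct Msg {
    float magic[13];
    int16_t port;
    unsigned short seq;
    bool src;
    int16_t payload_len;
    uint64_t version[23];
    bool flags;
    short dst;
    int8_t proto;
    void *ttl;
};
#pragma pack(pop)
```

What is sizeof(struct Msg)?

0..52  magic  (52B, 2-aligned)
52..54  port  (2B, 2-aligned)
54..56  seq  (2B, 2-aligned)
56..57  src  (1B, 1-aligned)
57..58  -- padding (1B)
58..60  payload_len  (2B, 2-aligned)
60..244  version  (184B, 2-aligned)
244..245  flags  (1B, 1-aligned)
245..246  -- padding (1B)
246..248  dst  (2B, 2-aligned)
248..249  proto  (1B, 1-aligned)
249..250  -- padding (1B)
250..258  ttl  (8B, 2-aligned)
sizeof = 258, alignof = 2

258 bytes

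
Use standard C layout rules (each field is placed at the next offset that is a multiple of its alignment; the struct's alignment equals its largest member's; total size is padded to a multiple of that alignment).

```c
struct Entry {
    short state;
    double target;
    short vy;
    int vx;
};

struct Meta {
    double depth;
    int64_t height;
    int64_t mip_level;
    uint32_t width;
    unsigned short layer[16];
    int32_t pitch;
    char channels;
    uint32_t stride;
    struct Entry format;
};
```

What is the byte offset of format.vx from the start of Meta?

Entry: 0..2  state  (2B, 2-aligned); 2..8  -- padding (6B); 8..16  target  (8B, 8-aligned); 16..18  vy  (2B, 2-aligned); 18..20  -- padding (2B); 20..24  vx  (4B, 4-aligned); sizeof = 24, alignof = 8
0..8  depth  (8B, 8-aligned)
8..16  height  (8B, 8-aligned)
16..24  mip_level  (8B, 8-aligned)
24..28  width  (4B, 4-aligned)
28..60  layer  (32B, 2-aligned)
60..64  pitch  (4B, 4-aligned)
64..65  channels  (1B, 1-aligned)
65..68  -- padding (3B)
68..72  stride  (4B, 4-aligned)
72..96  format  (24B, 8-aligned)
within Entry: vx at 20
72 + 20 = 92

92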